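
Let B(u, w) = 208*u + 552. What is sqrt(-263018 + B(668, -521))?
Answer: I*sqrt(123522) ≈ 351.46*I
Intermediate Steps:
B(u, w) = 552 + 208*u
sqrt(-263018 + B(668, -521)) = sqrt(-263018 + (552 + 208*668)) = sqrt(-263018 + (552 + 138944)) = sqrt(-263018 + 139496) = sqrt(-123522) = I*sqrt(123522)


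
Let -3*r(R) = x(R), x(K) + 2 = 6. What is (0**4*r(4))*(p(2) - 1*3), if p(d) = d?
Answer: 0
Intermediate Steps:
x(K) = 4 (x(K) = -2 + 6 = 4)
r(R) = -4/3 (r(R) = -1/3*4 = -4/3)
(0**4*r(4))*(p(2) - 1*3) = (0**4*(-4/3))*(2 - 1*3) = (0*(-4/3))*(2 - 3) = 0*(-1) = 0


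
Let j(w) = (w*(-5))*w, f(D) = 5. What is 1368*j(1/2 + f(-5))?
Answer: -206910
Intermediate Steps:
j(w) = -5*w² (j(w) = (-5*w)*w = -5*w²)
1368*j(1/2 + f(-5)) = 1368*(-5*(1/2 + 5)²) = 1368*(-5*(½ + 5)²) = 1368*(-5*(11/2)²) = 1368*(-5*121/4) = 1368*(-605/4) = -206910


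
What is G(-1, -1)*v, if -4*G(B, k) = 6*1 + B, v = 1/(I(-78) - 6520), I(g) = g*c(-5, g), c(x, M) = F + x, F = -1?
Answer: 5/24208 ≈ 0.00020654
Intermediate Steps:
c(x, M) = -1 + x
I(g) = -6*g (I(g) = g*(-1 - 5) = g*(-6) = -6*g)
v = -1/6052 (v = 1/(-6*(-78) - 6520) = 1/(468 - 6520) = 1/(-6052) = -1/6052 ≈ -0.00016523)
G(B, k) = -3/2 - B/4 (G(B, k) = -(6*1 + B)/4 = -(6 + B)/4 = -3/2 - B/4)
G(-1, -1)*v = (-3/2 - ¼*(-1))*(-1/6052) = (-3/2 + ¼)*(-1/6052) = -5/4*(-1/6052) = 5/24208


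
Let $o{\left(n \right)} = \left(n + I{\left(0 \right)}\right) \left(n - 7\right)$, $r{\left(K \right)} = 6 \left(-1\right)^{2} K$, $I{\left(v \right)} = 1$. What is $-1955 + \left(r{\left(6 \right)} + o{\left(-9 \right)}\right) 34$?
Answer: $3621$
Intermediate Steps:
$r{\left(K \right)} = 6 K$ ($r{\left(K \right)} = 6 \cdot 1 K = 6 K$)
$o{\left(n \right)} = \left(1 + n\right) \left(-7 + n\right)$ ($o{\left(n \right)} = \left(n + 1\right) \left(n - 7\right) = \left(1 + n\right) \left(-7 + n\right)$)
$-1955 + \left(r{\left(6 \right)} + o{\left(-9 \right)}\right) 34 = -1955 + \left(6 \cdot 6 - \left(-47 - 81\right)\right) 34 = -1955 + \left(36 + \left(-7 + 81 + 54\right)\right) 34 = -1955 + \left(36 + 128\right) 34 = -1955 + 164 \cdot 34 = -1955 + 5576 = 3621$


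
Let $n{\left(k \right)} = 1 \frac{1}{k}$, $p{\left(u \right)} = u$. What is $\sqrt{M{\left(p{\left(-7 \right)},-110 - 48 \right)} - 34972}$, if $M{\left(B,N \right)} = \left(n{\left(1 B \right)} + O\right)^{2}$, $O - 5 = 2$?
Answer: $\frac{2 i \sqrt{427831}}{7} \approx 186.88 i$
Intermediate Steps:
$O = 7$ ($O = 5 + 2 = 7$)
$n{\left(k \right)} = \frac{1}{k}$
$M{\left(B,N \right)} = \left(7 + \frac{1}{B}\right)^{2}$ ($M{\left(B,N \right)} = \left(\frac{1}{1 B} + 7\right)^{2} = \left(\frac{1}{B} + 7\right)^{2} = \left(7 + \frac{1}{B}\right)^{2}$)
$\sqrt{M{\left(p{\left(-7 \right)},-110 - 48 \right)} - 34972} = \sqrt{\frac{\left(1 + 7 \left(-7\right)\right)^{2}}{49} - 34972} = \sqrt{\frac{\left(1 - 49\right)^{2}}{49} - 34972} = \sqrt{\frac{\left(-48\right)^{2}}{49} - 34972} = \sqrt{\frac{1}{49} \cdot 2304 - 34972} = \sqrt{\frac{2304}{49} - 34972} = \sqrt{- \frac{1711324}{49}} = \frac{2 i \sqrt{427831}}{7}$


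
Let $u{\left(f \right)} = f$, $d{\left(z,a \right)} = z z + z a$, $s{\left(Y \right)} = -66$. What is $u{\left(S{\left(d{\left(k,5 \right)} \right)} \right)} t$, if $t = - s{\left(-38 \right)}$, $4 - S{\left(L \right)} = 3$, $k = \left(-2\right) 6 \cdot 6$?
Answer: $66$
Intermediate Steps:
$k = -72$ ($k = \left(-12\right) 6 = -72$)
$d{\left(z,a \right)} = z^{2} + a z$
$S{\left(L \right)} = 1$ ($S{\left(L \right)} = 4 - 3 = 1$)
$t = 66$ ($t = \left(-1\right) \left(-66\right) = 66$)
$u{\left(S{\left(d{\left(k,5 \right)} \right)} \right)} t = 1 \cdot 66 = 66$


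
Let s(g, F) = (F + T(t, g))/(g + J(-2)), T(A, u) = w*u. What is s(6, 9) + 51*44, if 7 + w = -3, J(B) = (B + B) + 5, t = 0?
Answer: 15657/7 ≈ 2236.7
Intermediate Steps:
J(B) = 5 + 2*B (J(B) = 2*B + 5 = 5 + 2*B)
w = -10 (w = -7 - 3 = -10)
T(A, u) = -10*u
s(g, F) = (F - 10*g)/(1 + g) (s(g, F) = (F - 10*g)/(g + (5 + 2*(-2))) = (F - 10*g)/(g + (5 - 4)) = (F - 10*g)/(g + 1) = (F - 10*g)/(1 + g))
s(6, 9) + 51*44 = (9 - 10*6)/(1 + 6) + 51*44 = (9 - 60)/7 + 2244 = (⅐)*(-51) + 2244 = -51/7 + 2244 = 15657/7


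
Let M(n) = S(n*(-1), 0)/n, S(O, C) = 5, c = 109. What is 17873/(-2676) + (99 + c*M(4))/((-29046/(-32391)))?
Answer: 6623978227/25909032 ≈ 255.66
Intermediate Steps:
M(n) = 5/n
17873/(-2676) + (99 + c*M(4))/((-29046/(-32391))) = 17873/(-2676) + (99 + 109*(5/4))/((-29046/(-32391))) = 17873*(-1/2676) + (99 + 109*(5*(1/4)))/((-29046*(-1/32391))) = -17873/2676 + (99 + 109*(5/4))/(9682/10797) = -17873/2676 + (99 + 545/4)*(10797/9682) = -17873/2676 + (941/4)*(10797/9682) = -17873/2676 + 10159977/38728 = 6623978227/25909032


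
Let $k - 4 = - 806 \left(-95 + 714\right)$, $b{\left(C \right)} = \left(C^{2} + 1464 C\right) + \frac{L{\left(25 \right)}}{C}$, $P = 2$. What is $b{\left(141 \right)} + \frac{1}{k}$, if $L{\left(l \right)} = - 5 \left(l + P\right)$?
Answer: $\frac{5306551443853}{23448770} \approx 2.263 \cdot 10^{5}$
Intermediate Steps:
$L{\left(l \right)} = -10 - 5 l$ ($L{\left(l \right)} = - 5 \left(l + 2\right) = - 5 \left(2 + l\right) = -10 - 5 l$)
$b{\left(C \right)} = C^{2} - \frac{135}{C} + 1464 C$ ($b{\left(C \right)} = \left(C^{2} + 1464 C\right) + \frac{-10 - 125}{C} = \left(C^{2} + 1464 C\right) - \frac{135}{C} = C^{2} - \frac{135}{C} + 1464 C$)
$k = -498910$ ($k = 4 - 806 \left(-95 + 714\right) = 4 - 498914 = -498910$)
$b{\left(141 \right)} + \frac{1}{k} = \frac{-135 + 141^{2} \left(1464 + 141\right)}{141} + \frac{1}{-498910} = \frac{-135 + 19881 \cdot 1605}{141} - \frac{1}{498910} = \frac{-135 + 31909005}{141} - \frac{1}{498910} = \frac{1}{141} \cdot 31908870 - \frac{1}{498910} = \frac{10636290}{47} - \frac{1}{498910} = \frac{5306551443853}{23448770}$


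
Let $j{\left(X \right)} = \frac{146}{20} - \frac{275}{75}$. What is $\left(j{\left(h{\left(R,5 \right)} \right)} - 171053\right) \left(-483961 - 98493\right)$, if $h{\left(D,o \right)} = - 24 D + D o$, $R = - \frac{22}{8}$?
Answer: $\frac{1494425817187}{15} \approx 9.9628 \cdot 10^{10}$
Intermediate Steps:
$R = - \frac{11}{4}$ ($R = \left(-22\right) \frac{1}{8} = - \frac{11}{4} \approx -2.75$)
$j{\left(X \right)} = \frac{109}{30}$ ($j{\left(X \right)} = 146 \cdot \frac{1}{20} - \frac{11}{3} = \frac{73}{10} - \frac{11}{3} = \frac{109}{30}$)
$\left(j{\left(h{\left(R,5 \right)} \right)} - 171053\right) \left(-483961 - 98493\right) = \left(\frac{109}{30} - 171053\right) \left(-483961 - 98493\right) = \left(- \frac{5131481}{30}\right) \left(-582454\right) = \frac{1494425817187}{15}$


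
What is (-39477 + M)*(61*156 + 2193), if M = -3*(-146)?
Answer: -457107651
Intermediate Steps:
M = 438
(-39477 + M)*(61*156 + 2193) = (-39477 + 438)*(61*156 + 2193) = -39039*(9516 + 2193) = -39039*11709 = -457107651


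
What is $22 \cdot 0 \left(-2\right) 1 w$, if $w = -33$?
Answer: $0$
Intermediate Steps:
$22 \cdot 0 \left(-2\right) 1 w = 22 \cdot 0 \left(-2\right) 1 \left(-33\right) = 22 \cdot 0 \cdot 1 \left(-33\right) = 22 \cdot 0 \left(-33\right) = 0 \left(-33\right) = 0$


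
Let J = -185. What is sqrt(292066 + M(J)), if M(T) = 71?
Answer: sqrt(292137) ≈ 540.50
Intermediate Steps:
sqrt(292066 + M(J)) = sqrt(292066 + 71) = sqrt(292137)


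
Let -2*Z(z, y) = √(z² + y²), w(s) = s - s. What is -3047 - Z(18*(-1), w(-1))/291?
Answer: -295556/97 ≈ -3047.0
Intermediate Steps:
w(s) = 0
Z(z, y) = -√(y² + z²)/2 (Z(z, y) = -√(z² + y²)/2 = -√(y² + z²)/2)
-3047 - Z(18*(-1), w(-1))/291 = -3047 - (-√(0² + (18*(-1))²)/2)/291 = -3047 - (-√(0 + (-18)²)/2)/291 = -3047 - (-√(0 + 324)/2)/291 = -3047 - (-√324/2)/291 = -3047 - (-½*18)/291 = -3047 - (-9)/291 = -3047 - 1*(-3/97) = -3047 + 3/97 = -295556/97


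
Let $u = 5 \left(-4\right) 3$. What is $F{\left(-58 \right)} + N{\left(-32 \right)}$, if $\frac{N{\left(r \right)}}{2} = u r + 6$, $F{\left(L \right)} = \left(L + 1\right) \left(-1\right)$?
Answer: $3909$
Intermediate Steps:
$u = -60$ ($u = \left(-20\right) 3 = -60$)
$F{\left(L \right)} = -1 - L$ ($F{\left(L \right)} = \left(1 + L\right) \left(-1\right) = -1 - L$)
$N{\left(r \right)} = 12 - 120 r$ ($N{\left(r \right)} = 2 \left(- 60 r + 6\right) = 2 \left(6 - 60 r\right) = 12 - 120 r$)
$F{\left(-58 \right)} + N{\left(-32 \right)} = \left(-1 - -58\right) + \left(12 - -3840\right) = \left(-1 + 58\right) + \left(12 + 3840\right) = 57 + 3852 = 3909$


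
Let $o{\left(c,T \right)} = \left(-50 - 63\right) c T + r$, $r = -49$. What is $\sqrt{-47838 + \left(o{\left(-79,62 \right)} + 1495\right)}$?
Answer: $\sqrt{507082} \approx 712.1$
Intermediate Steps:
$o{\left(c,T \right)} = -49 - 113 T c$ ($o{\left(c,T \right)} = \left(-50 - 63\right) c T - 49 = - 113 c T - 49 = - 113 T c - 49 = -49 - 113 T c$)
$\sqrt{-47838 + \left(o{\left(-79,62 \right)} + 1495\right)} = \sqrt{-47838 + \left(\left(-49 - 7006 \left(-79\right)\right) + 1495\right)} = \sqrt{-47838 + \left(\left(-49 + 553474\right) + 1495\right)} = \sqrt{-47838 + \left(553425 + 1495\right)} = \sqrt{-47838 + 554920} = \sqrt{507082}$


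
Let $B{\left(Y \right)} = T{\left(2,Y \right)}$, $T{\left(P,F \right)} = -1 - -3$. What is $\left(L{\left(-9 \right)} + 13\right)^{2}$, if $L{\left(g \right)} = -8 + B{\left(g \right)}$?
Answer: $49$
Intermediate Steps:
$T{\left(P,F \right)} = 2$ ($T{\left(P,F \right)} = -1 + 3 = 2$)
$B{\left(Y \right)} = 2$
$L{\left(g \right)} = -6$ ($L{\left(g \right)} = -8 + 2 = -6$)
$\left(L{\left(-9 \right)} + 13\right)^{2} = \left(-6 + 13\right)^{2} = 7^{2} = 49$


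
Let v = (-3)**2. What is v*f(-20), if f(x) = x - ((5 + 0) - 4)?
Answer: -189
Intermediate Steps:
f(x) = -1 + x (f(x) = x - (5 - 4) = x - 1*1 = x - 1 = -1 + x)
v = 9
v*f(-20) = 9*(-1 - 20) = 9*(-21) = -189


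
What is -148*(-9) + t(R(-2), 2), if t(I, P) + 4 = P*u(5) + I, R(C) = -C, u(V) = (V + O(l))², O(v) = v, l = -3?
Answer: 1338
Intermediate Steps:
u(V) = (-3 + V)² (u(V) = (V - 3)² = (-3 + V)²)
t(I, P) = -4 + I + 4*P (t(I, P) = -4 + (P*(-3 + 5)² + I) = -4 + (P*2² + I) = -4 + (P*4 + I) = -4 + (4*P + I) = -4 + (I + 4*P) = -4 + I + 4*P)
-148*(-9) + t(R(-2), 2) = -148*(-9) + (-4 - 1*(-2) + 4*2) = 1332 + (-4 + 2 + 8) = 1332 + 6 = 1338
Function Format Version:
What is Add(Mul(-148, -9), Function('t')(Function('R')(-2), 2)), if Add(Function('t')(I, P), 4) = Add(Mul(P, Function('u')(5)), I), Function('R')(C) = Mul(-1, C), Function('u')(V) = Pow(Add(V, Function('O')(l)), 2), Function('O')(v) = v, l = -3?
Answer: 1338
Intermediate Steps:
Function('u')(V) = Pow(Add(-3, V), 2) (Function('u')(V) = Pow(Add(V, -3), 2) = Pow(Add(-3, V), 2))
Function('t')(I, P) = Add(-4, I, Mul(4, P)) (Function('t')(I, P) = Add(-4, Add(Mul(P, Pow(Add(-3, 5), 2)), I)) = Add(-4, Add(Mul(P, Pow(2, 2)), I)) = Add(-4, Add(Mul(P, 4), I)) = Add(-4, Add(Mul(4, P), I)) = Add(-4, Add(I, Mul(4, P))) = Add(-4, I, Mul(4, P)))
Add(Mul(-148, -9), Function('t')(Function('R')(-2), 2)) = Add(Mul(-148, -9), Add(-4, Mul(-1, -2), Mul(4, 2))) = Add(1332, Add(-4, 2, 8)) = Add(1332, 6) = 1338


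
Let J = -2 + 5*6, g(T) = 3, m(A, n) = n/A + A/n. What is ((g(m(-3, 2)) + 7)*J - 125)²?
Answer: 24025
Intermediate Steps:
m(A, n) = A/n + n/A
J = 28 (J = -2 + 30 = 28)
((g(m(-3, 2)) + 7)*J - 125)² = ((3 + 7)*28 - 125)² = (10*28 - 125)² = (280 - 125)² = 155² = 24025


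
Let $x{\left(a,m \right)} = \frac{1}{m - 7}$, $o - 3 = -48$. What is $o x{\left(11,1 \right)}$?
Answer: $\frac{15}{2} \approx 7.5$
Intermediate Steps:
$o = -45$ ($o = 3 - 48 = -45$)
$x{\left(a,m \right)} = \frac{1}{-7 + m}$
$o x{\left(11,1 \right)} = - \frac{45}{-7 + 1} = - \frac{45}{-6} = \left(-45\right) \left(- \frac{1}{6}\right) = \frac{15}{2}$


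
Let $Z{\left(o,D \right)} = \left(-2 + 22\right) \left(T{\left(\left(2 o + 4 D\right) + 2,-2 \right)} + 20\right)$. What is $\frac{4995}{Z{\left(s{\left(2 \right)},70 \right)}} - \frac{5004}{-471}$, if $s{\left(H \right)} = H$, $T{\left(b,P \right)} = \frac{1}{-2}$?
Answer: $\frac{95649}{4082} \approx 23.432$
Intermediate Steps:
$T{\left(b,P \right)} = - \frac{1}{2}$
$Z{\left(o,D \right)} = 390$ ($Z{\left(o,D \right)} = \left(-2 + 22\right) \left(- \frac{1}{2} + 20\right) = 20 \cdot \frac{39}{2} = 390$)
$\frac{4995}{Z{\left(s{\left(2 \right)},70 \right)}} - \frac{5004}{-471} = \frac{4995}{390} - \frac{5004}{-471} = 4995 \cdot \frac{1}{390} - - \frac{1668}{157} = \frac{333}{26} + \frac{1668}{157} = \frac{95649}{4082}$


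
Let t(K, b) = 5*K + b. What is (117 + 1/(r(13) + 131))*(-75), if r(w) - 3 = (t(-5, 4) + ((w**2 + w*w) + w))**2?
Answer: -956773425/109034 ≈ -8775.0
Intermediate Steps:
t(K, b) = b + 5*K
r(w) = 3 + (-21 + w + 2*w**2)**2 (r(w) = 3 + ((4 + 5*(-5)) + ((w**2 + w*w) + w))**2 = 3 + ((4 - 25) + ((w**2 + w**2) + w))**2 = 3 + (-21 + (2*w**2 + w))**2 = 3 + (-21 + (w + 2*w**2))**2 = 3 + (-21 + w + 2*w**2)**2)
(117 + 1/(r(13) + 131))*(-75) = (117 + 1/((3 + (-21 + 13 + 2*13**2)**2) + 131))*(-75) = (117 + 1/((3 + (-21 + 13 + 2*169)**2) + 131))*(-75) = (117 + 1/((3 + (-21 + 13 + 338)**2) + 131))*(-75) = (117 + 1/((3 + 330**2) + 131))*(-75) = (117 + 1/((3 + 108900) + 131))*(-75) = (117 + 1/(108903 + 131))*(-75) = (117 + 1/109034)*(-75) = (12756979/109034)*(-75) = -956773425/109034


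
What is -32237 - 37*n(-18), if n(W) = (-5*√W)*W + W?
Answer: -31571 - 9990*I*√2 ≈ -31571.0 - 14128.0*I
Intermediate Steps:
n(W) = W - 5*W^(3/2) (n(W) = -5*W^(3/2) + W = W - 5*W^(3/2))
-32237 - 37*n(-18) = -32237 - 37*(-18 - (-270)*I*√2) = -32237 - 37*(-18 + 270*I*√2) = -32237 - (-666 + 9990*I*√2) = -32237 + (666 - 9990*I*√2) = -31571 - 9990*I*√2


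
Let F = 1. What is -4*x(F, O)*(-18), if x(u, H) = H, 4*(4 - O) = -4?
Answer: 360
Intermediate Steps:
O = 5 (O = 4 - ¼*(-4) = 4 + 1 = 5)
-4*x(F, O)*(-18) = -4*5*(-18) = -20*(-18) = 360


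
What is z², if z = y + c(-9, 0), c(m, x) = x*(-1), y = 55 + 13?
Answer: 4624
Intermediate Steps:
y = 68
c(m, x) = -x
z = 68 (z = 68 - 1*0 = 68 + 0 = 68)
z² = 68² = 4624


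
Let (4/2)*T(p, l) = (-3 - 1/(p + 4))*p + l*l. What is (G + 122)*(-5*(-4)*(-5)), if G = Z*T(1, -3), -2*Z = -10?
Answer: -13650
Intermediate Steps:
Z = 5 (Z = -½*(-10) = 5)
T(p, l) = l²/2 + p*(-3 - 1/(4 + p))/2 (T(p, l) = ((-3 - 1/(p + 4))*p + l*l)/2 = ((-3 - 1/(4 + p))*p + l²)/2 = (p*(-3 - 1/(4 + p)) + l²)/2 = (l² + p*(-3 - 1/(4 + p)))/2 = l²/2 + p*(-3 - 1/(4 + p))/2)
G = 29/2 (G = 5*((-13*1 - 3*1² + 4*(-3)² + 1*(-3)²)/(2*(4 + 1))) = 5*((½)*(-13 - 3*1 + 4*9 + 1*9)/5) = 5*((½)*(⅕)*(-13 - 3 + 36 + 9)) = 5*((½)*(⅕)*29) = 5*(29/10) = 29/2 ≈ 14.500)
(G + 122)*(-5*(-4)*(-5)) = (29/2 + 122)*(-5*(-4)*(-5)) = 273*(20*(-5))/2 = (273/2)*(-100) = -13650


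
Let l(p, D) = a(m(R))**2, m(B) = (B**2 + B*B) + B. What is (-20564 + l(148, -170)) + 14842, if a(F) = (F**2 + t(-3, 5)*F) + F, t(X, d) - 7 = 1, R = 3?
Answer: 391178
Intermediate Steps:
t(X, d) = 8 (t(X, d) = 7 + 1 = 8)
m(B) = B + 2*B**2 (m(B) = (B**2 + B**2) + B = 2*B**2 + B = B + 2*B**2)
a(F) = F**2 + 9*F (a(F) = (F**2 + 8*F) + F = F**2 + 9*F)
l(p, D) = 396900 (l(p, D) = ((3*(1 + 2*3))*(9 + 3*(1 + 2*3)))**2 = ((3*(1 + 6))*(9 + 3*(1 + 6)))**2 = ((3*7)*(9 + 3*7))**2 = (21*(9 + 21))**2 = (21*30)**2 = 630**2 = 396900)
(-20564 + l(148, -170)) + 14842 = (-20564 + 396900) + 14842 = 376336 + 14842 = 391178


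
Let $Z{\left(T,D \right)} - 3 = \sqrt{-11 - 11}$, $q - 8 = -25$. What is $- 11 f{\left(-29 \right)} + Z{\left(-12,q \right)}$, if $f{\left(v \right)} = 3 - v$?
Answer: $-349 + i \sqrt{22} \approx -349.0 + 4.6904 i$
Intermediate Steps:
$q = -17$ ($q = 8 - 25 = -17$)
$Z{\left(T,D \right)} = 3 + i \sqrt{22}$ ($Z{\left(T,D \right)} = 3 + \sqrt{-11 - 11} = 3 + \sqrt{-22} = 3 + i \sqrt{22}$)
$- 11 f{\left(-29 \right)} + Z{\left(-12,q \right)} = - 11 \left(3 - -29\right) + \left(3 + i \sqrt{22}\right) = - 11 \left(3 + 29\right) + \left(3 + i \sqrt{22}\right) = \left(-11\right) 32 + \left(3 + i \sqrt{22}\right) = -352 + \left(3 + i \sqrt{22}\right) = -349 + i \sqrt{22}$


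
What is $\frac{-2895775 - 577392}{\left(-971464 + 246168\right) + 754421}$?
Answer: $- \frac{3473167}{29125} \approx -119.25$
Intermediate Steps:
$\frac{-2895775 - 577392}{\left(-971464 + 246168\right) + 754421} = - \frac{3473167}{-725296 + 754421} = - \frac{3473167}{29125}$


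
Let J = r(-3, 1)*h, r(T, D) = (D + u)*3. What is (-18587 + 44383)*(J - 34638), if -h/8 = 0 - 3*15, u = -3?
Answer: -949241208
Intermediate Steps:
r(T, D) = -9 + 3*D (r(T, D) = (D - 3)*3 = (-3 + D)*3 = -9 + 3*D)
h = 360 (h = -8*(0 - 3*15) = -8*(0 - 45) = -8*(-45) = 360)
J = -2160 (J = (-9 + 3*1)*360 = (-9 + 3)*360 = -6*360 = -2160)
(-18587 + 44383)*(J - 34638) = (-18587 + 44383)*(-2160 - 34638) = 25796*(-36798) = -949241208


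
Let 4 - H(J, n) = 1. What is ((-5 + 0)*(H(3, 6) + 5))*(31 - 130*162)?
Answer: 841160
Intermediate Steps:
H(J, n) = 3 (H(J, n) = 4 - 1*1 = 4 - 1 = 3)
((-5 + 0)*(H(3, 6) + 5))*(31 - 130*162) = ((-5 + 0)*(3 + 5))*(31 - 130*162) = (-5*8)*(31 - 21060) = -40*(-21029) = 841160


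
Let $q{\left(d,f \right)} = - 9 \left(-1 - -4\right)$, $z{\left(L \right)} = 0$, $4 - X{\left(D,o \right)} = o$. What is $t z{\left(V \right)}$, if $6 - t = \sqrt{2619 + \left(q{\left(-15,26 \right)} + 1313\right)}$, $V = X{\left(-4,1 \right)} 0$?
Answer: $0$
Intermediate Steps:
$X{\left(D,o \right)} = 4 - o$
$V = 0$ ($V = \left(4 - 1\right) 0 = 3 \cdot 0 = 0$)
$q{\left(d,f \right)} = -27$ ($q{\left(d,f \right)} = - 9 \left(-1 + 4\right) = \left(-9\right) 3 = -27$)
$t = 6 - \sqrt{3905}$ ($t = 6 - \sqrt{2619 + \left(-27 + 1313\right)} = 6 - \sqrt{2619 + 1286} = 6 - \sqrt{3905} \approx -56.49$)
$t z{\left(V \right)} = \left(6 - \sqrt{3905}\right) 0 = 0$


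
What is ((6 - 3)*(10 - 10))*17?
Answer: 0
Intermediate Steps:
((6 - 3)*(10 - 10))*17 = (3*0)*17 = 0*17 = 0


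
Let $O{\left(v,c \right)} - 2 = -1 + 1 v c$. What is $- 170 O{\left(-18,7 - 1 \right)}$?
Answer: $18190$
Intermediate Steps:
$O{\left(v,c \right)} = 1 + c v$ ($O{\left(v,c \right)} = 2 + \left(-1 + 1 v c\right) = 2 + \left(-1 + v c\right) = 2 + \left(-1 + c v\right) = 1 + c v$)
$- 170 O{\left(-18,7 - 1 \right)} = - 170 \left(1 + \left(7 - 1\right) \left(-18\right)\right) = - 170 \left(1 + 6 \left(-18\right)\right) = - 170 \left(1 - 108\right) = \left(-170\right) \left(-107\right) = 18190$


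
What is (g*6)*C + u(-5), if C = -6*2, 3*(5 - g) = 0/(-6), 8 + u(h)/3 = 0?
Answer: -384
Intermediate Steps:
u(h) = -24 (u(h) = -24 + 3*0 = -24 + 0 = -24)
g = 5 (g = 5 - 0/(-6) = 5 - 0*(-1)/6 = 5 - ⅓*0 = 5 + 0 = 5)
C = -12
(g*6)*C + u(-5) = (5*6)*(-12) - 24 = 30*(-12) - 24 = -360 - 24 = -384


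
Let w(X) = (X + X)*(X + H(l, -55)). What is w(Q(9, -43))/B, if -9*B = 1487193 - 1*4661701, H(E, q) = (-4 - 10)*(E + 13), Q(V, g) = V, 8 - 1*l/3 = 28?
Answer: 54027/1587254 ≈ 0.034038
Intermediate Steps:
l = -60 (l = 24 - 3*28 = 24 - 84 = -60)
H(E, q) = -182 - 14*E (H(E, q) = -14*(13 + E) = -182 - 14*E)
w(X) = 2*X*(658 + X) (w(X) = (X + X)*(X + (-182 - 14*(-60))) = (2*X)*(X + (-182 + 840)) = (2*X)*(X + 658) = (2*X)*(658 + X) = 2*X*(658 + X))
B = 3174508/9 (B = -(1487193 - 1*4661701)/9 = -(1487193 - 4661701)/9 = -1/9*(-3174508) = 3174508/9 ≈ 3.5272e+5)
w(Q(9, -43))/B = (2*9*(658 + 9))/(3174508/9) = (2*9*667)*(9/3174508) = 12006*(9/3174508) = 54027/1587254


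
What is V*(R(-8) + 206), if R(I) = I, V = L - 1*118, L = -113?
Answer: -45738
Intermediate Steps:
V = -231 (V = -113 - 1*118 = -113 - 118 = -231)
V*(R(-8) + 206) = -231*(-8 + 206) = -231*198 = -45738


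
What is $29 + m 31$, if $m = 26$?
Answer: $835$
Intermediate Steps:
$29 + m 31 = 29 + 26 \cdot 31 = 29 + 806 = 835$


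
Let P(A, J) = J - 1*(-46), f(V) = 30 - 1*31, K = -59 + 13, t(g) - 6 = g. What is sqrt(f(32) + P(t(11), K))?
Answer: I ≈ 1.0*I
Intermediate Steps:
t(g) = 6 + g
K = -46
f(V) = -1 (f(V) = 30 - 31 = -1)
P(A, J) = 46 + J (P(A, J) = J + 46 = 46 + J)
sqrt(f(32) + P(t(11), K)) = sqrt(-1 + (46 - 46)) = sqrt(-1 + 0) = sqrt(-1) = I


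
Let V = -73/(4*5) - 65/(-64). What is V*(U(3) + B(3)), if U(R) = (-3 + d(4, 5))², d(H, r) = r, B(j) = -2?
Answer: -843/160 ≈ -5.2688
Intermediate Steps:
U(R) = 4 (U(R) = (-3 + 5)² = 2² = 4)
V = -843/320 (V = -73/20 - 65*(-1/64) = -73*1/20 + 65/64 = -73/20 + 65/64 = -843/320 ≈ -2.6344)
V*(U(3) + B(3)) = -843*(4 - 2)/320 = -843/320*2 = -843/160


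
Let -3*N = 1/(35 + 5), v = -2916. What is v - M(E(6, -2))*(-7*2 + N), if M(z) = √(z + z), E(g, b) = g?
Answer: -2916 + 1681*√3/60 ≈ -2867.5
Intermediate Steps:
M(z) = √2*√z (M(z) = √(2*z) = √2*√z)
N = -1/120 (N = -1/(3*(35 + 5)) = -⅓/40 = -⅓*1/40 = -1/120 ≈ -0.0083333)
v - M(E(6, -2))*(-7*2 + N) = -2916 - √2*√6*(-7*2 - 1/120) = -2916 - 2*√3*(-14 - 1/120) = -2916 - 2*√3*(-1681)/120 = -2916 - (-1681)*√3/60 = -2916 + 1681*√3/60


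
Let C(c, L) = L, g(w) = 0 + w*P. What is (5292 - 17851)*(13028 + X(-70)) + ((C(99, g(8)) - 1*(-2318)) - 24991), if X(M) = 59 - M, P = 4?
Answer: -165261404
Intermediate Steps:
g(w) = 4*w (g(w) = 0 + w*4 = 0 + 4*w = 4*w)
(5292 - 17851)*(13028 + X(-70)) + ((C(99, g(8)) - 1*(-2318)) - 24991) = (5292 - 17851)*(13028 + (59 - 1*(-70))) + ((4*8 - 1*(-2318)) - 24991) = -12559*(13028 + (59 + 70)) + ((32 + 2318) - 24991) = -12559*(13028 + 129) + (2350 - 24991) = -12559*13157 - 22641 = -165238763 - 22641 = -165261404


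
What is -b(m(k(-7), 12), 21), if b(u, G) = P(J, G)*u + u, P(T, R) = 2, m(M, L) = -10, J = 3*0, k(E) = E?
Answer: 30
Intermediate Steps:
J = 0
b(u, G) = 3*u (b(u, G) = 2*u + u = 3*u)
-b(m(k(-7), 12), 21) = -3*(-10) = -1*(-30) = 30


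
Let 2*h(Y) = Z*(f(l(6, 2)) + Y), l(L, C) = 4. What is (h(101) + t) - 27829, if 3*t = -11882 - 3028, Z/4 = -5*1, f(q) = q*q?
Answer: -33969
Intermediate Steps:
f(q) = q²
Z = -20 (Z = 4*(-5*1) = 4*(-5) = -20)
h(Y) = -160 - 10*Y (h(Y) = (-20*(4² + Y))/2 = (-20*(16 + Y))/2 = (-320 - 20*Y)/2 = -160 - 10*Y)
t = -4970 (t = (-11882 - 3028)/3 = (⅓)*(-14910) = -4970)
(h(101) + t) - 27829 = ((-160 - 10*101) - 4970) - 27829 = ((-160 - 1010) - 4970) - 27829 = (-1170 - 4970) - 27829 = -6140 - 27829 = -33969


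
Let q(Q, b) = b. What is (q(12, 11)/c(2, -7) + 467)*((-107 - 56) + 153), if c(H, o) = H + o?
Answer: -4648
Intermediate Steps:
(q(12, 11)/c(2, -7) + 467)*((-107 - 56) + 153) = (11/(2 - 7) + 467)*((-107 - 56) + 153) = (11/(-5) + 467)*(-163 + 153) = (11*(-1/5) + 467)*(-10) = (-11/5 + 467)*(-10) = (2324/5)*(-10) = -4648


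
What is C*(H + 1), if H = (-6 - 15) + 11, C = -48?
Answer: 432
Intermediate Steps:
H = -10 (H = -21 + 11 = -10)
C*(H + 1) = -48*(-10 + 1) = -48*(-9) = 432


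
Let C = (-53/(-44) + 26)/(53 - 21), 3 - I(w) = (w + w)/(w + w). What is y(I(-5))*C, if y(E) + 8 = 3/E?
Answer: -15561/2816 ≈ -5.5259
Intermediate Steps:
I(w) = 2 (I(w) = 3 - (w + w)/(w + w) = 3 - 2*w/(2*w) = 3 - 2*w*1/(2*w) = 3 - 1*1 = 3 - 1 = 2)
y(E) = -8 + 3/E
C = 1197/1408 (C = (-53*(-1/44) + 26)/32 = (53/44 + 26)*(1/32) = (1197/44)*(1/32) = 1197/1408 ≈ 0.85014)
y(I(-5))*C = (-8 + 3/2)*(1197/1408) = -13/2*1197/1408 = -15561/2816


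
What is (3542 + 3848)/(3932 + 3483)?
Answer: 1478/1483 ≈ 0.99663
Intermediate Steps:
(3542 + 3848)/(3932 + 3483) = 7390/7415 = 7390*(1/7415) = 1478/1483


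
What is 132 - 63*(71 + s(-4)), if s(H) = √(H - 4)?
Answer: -4341 - 126*I*√2 ≈ -4341.0 - 178.19*I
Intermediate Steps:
s(H) = √(-4 + H)
132 - 63*(71 + s(-4)) = 132 - 63*(71 + √(-4 - 4)) = 132 - 63*(71 + √(-8)) = 132 - 63*(71 + 2*I*√2) = 132 + (-4473 - 126*I*√2) = -4341 - 126*I*√2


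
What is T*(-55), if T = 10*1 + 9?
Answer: -1045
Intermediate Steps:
T = 19 (T = 10 + 9 = 19)
T*(-55) = 19*(-55) = -1045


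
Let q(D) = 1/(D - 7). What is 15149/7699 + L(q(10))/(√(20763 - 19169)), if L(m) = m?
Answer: 15149/7699 + √1594/4782 ≈ 1.9760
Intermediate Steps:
q(D) = 1/(-7 + D)
15149/7699 + L(q(10))/(√(20763 - 19169)) = 15149/7699 + 1/((-7 + 10)*(√(20763 - 19169))) = 15149*(1/7699) + 1/(3*(√1594)) = 15149/7699 + (√1594/1594)/3 = 15149/7699 + √1594/4782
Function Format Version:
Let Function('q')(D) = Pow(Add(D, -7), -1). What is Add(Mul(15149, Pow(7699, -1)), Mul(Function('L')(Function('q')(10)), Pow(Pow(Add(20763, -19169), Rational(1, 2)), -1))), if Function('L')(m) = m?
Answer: Add(Rational(15149, 7699), Mul(Rational(1, 4782), Pow(1594, Rational(1, 2)))) ≈ 1.9760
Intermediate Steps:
Function('q')(D) = Pow(Add(-7, D), -1)
Add(Mul(15149, Pow(7699, -1)), Mul(Function('L')(Function('q')(10)), Pow(Pow(Add(20763, -19169), Rational(1, 2)), -1))) = Add(Mul(15149, Pow(7699, -1)), Mul(Pow(Add(-7, 10), -1), Pow(Pow(Add(20763, -19169), Rational(1, 2)), -1))) = Add(Mul(15149, Rational(1, 7699)), Mul(Pow(3, -1), Pow(Pow(1594, Rational(1, 2)), -1))) = Add(Rational(15149, 7699), Mul(Rational(1, 3), Mul(Rational(1, 1594), Pow(1594, Rational(1, 2))))) = Add(Rational(15149, 7699), Mul(Rational(1, 4782), Pow(1594, Rational(1, 2))))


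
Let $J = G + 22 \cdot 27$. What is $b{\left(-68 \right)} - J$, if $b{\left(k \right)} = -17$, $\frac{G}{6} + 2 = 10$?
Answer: $-659$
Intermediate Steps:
$G = 48$ ($G = -12 + 6 \cdot 10 = -12 + 60 = 48$)
$J = 642$ ($J = 48 + 22 \cdot 27 = 48 + 594 = 642$)
$b{\left(-68 \right)} - J = -17 - 642 = -659$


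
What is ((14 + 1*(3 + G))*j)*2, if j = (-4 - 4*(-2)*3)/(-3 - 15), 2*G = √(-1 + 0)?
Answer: -340/9 - 10*I/9 ≈ -37.778 - 1.1111*I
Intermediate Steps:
G = I/2 (G = √(-1 + 0)/2 = √(-1)/2 = I/2 ≈ 0.5*I)
j = -10/9 (j = (-4 + 8*3)/(-18) = (-4 + 24)*(-1/18) = 20*(-1/18) = -10/9 ≈ -1.1111)
((14 + 1*(3 + G))*j)*2 = ((14 + 1*(3 + I/2))*(-10/9))*2 = ((14 + (3 + I/2))*(-10/9))*2 = ((17 + I/2)*(-10/9))*2 = (-170/9 - 5*I/9)*2 = -340/9 - 10*I/9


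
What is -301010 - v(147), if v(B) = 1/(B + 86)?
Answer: -70135331/233 ≈ -3.0101e+5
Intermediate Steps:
v(B) = 1/(86 + B)
-301010 - v(147) = -301010 - 1/(86 + 147) = -301010 - 1/233 = -70135331/233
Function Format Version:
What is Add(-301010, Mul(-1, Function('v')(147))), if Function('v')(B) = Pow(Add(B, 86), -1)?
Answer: Rational(-70135331, 233) ≈ -3.0101e+5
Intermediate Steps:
Function('v')(B) = Pow(Add(86, B), -1)
Add(-301010, Mul(-1, Function('v')(147))) = Add(-301010, Mul(-1, Pow(Add(86, 147), -1))) = Add(-301010, Mul(-1, Pow(233, -1))) = Add(-301010, Mul(-1, Rational(1, 233))) = Add(-301010, Rational(-1, 233)) = Rational(-70135331, 233)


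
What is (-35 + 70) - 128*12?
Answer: -1501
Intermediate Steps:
(-35 + 70) - 128*12 = 35 - 1536 = -1501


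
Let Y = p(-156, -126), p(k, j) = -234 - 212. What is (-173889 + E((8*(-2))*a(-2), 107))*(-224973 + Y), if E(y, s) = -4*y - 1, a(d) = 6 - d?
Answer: 39082695382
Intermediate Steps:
p(k, j) = -446
E(y, s) = -1 - 4*y
Y = -446
(-173889 + E((8*(-2))*a(-2), 107))*(-224973 + Y) = (-173889 + (-1 - 4*8*(-2)*(6 - 1*(-2))))*(-224973 - 446) = (-173889 + (-1 - (-64)*(6 + 2)))*(-225419) = (-173889 + (-1 - (-64)*8))*(-225419) = (-173889 + (-1 - 4*(-128)))*(-225419) = (-173889 + (-1 + 512))*(-225419) = (-173889 + 511)*(-225419) = -173378*(-225419) = 39082695382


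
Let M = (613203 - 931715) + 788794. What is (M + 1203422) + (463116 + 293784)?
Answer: 2430604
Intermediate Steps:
M = 470282 (M = -318512 + 788794 = 470282)
(M + 1203422) + (463116 + 293784) = (470282 + 1203422) + (463116 + 293784) = 1673704 + 756900 = 2430604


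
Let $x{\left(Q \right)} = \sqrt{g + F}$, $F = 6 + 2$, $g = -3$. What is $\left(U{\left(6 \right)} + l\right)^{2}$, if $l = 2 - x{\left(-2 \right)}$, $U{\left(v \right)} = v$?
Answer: $\left(8 - \sqrt{5}\right)^{2} \approx 33.223$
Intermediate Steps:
$F = 8$
$x{\left(Q \right)} = \sqrt{5}$ ($x{\left(Q \right)} = \sqrt{-3 + 8} = \sqrt{5}$)
$l = 2 - \sqrt{5} \approx -0.23607$
$\left(U{\left(6 \right)} + l\right)^{2} = \left(6 + \left(2 - \sqrt{5}\right)\right)^{2} = \left(8 - \sqrt{5}\right)^{2}$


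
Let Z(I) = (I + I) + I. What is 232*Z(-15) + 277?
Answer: -10163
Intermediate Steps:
Z(I) = 3*I (Z(I) = 2*I + I = 3*I)
232*Z(-15) + 277 = 232*(3*(-15)) + 277 = 232*(-45) + 277 = -10440 + 277 = -10163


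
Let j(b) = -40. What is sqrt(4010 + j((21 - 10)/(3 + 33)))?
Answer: sqrt(3970) ≈ 63.008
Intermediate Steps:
sqrt(4010 + j((21 - 10)/(3 + 33))) = sqrt(4010 - 40) = sqrt(3970)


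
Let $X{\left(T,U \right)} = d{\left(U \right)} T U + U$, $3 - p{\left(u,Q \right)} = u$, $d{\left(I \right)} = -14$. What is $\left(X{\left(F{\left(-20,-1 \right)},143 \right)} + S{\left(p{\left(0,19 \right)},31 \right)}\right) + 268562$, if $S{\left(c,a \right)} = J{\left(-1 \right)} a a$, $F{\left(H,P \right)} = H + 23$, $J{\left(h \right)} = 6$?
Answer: $268465$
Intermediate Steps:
$p{\left(u,Q \right)} = 3 - u$
$F{\left(H,P \right)} = 23 + H$
$S{\left(c,a \right)} = 6 a^{2}$ ($S{\left(c,a \right)} = 6 a a = 6 a^{2}$)
$X{\left(T,U \right)} = U - 14 T U$ ($X{\left(T,U \right)} = - 14 T U + U = U - 14 T U$)
$\left(X{\left(F{\left(-20,-1 \right)},143 \right)} + S{\left(p{\left(0,19 \right)},31 \right)}\right) + 268562 = \left(143 \left(1 - 14 \left(23 - 20\right)\right) + 6 \cdot 31^{2}\right) + 268562 = \left(143 \left(1 - 42\right) + 6 \cdot 961\right) + 268562 = \left(143 \left(1 - 42\right) + 5766\right) + 268562 = \left(143 \left(-41\right) + 5766\right) + 268562 = \left(-5863 + 5766\right) + 268562 = -97 + 268562 = 268465$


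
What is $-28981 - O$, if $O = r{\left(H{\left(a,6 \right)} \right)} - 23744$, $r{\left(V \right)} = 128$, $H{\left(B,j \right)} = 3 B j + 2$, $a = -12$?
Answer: $-5365$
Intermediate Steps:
$H{\left(B,j \right)} = 2 + 3 B j$ ($H{\left(B,j \right)} = 3 B j + 2 = 2 + 3 B j$)
$O = -23616$ ($O = 128 - 23744 = -23616$)
$-28981 - O = -28981 - -23616 = -28981 + 23616 = -5365$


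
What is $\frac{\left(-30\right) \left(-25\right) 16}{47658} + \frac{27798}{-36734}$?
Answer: $- \frac{73665757}{145889081} \approx -0.50494$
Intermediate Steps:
$\frac{\left(-30\right) \left(-25\right) 16}{47658} + \frac{27798}{-36734} = 750 \cdot 16 \cdot \frac{1}{47658} + 27798 \left(- \frac{1}{36734}\right) = 12000 \cdot \frac{1}{47658} - \frac{13899}{18367} = \frac{2000}{7943} - \frac{13899}{18367} = - \frac{73665757}{145889081}$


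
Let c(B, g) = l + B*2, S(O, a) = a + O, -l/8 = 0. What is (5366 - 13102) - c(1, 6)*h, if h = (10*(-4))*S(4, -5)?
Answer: -7816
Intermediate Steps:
l = 0 (l = -8*0 = 0)
S(O, a) = O + a
h = 40 (h = (10*(-4))*(4 - 5) = -40*(-1) = 40)
c(B, g) = 2*B (c(B, g) = 0 + B*2 = 0 + 2*B = 2*B)
(5366 - 13102) - c(1, 6)*h = (5366 - 13102) - 2*1*40 = -7736 - 2*40 = -7736 - 1*80 = -7736 - 80 = -7816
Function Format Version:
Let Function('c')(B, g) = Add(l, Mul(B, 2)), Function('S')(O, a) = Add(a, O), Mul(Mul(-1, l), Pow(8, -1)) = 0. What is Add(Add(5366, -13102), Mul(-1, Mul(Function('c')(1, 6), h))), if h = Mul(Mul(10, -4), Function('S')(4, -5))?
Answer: -7816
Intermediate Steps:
l = 0 (l = Mul(-8, 0) = 0)
Function('S')(O, a) = Add(O, a)
h = 40 (h = Mul(Mul(10, -4), Add(4, -5)) = Mul(-40, -1) = 40)
Function('c')(B, g) = Mul(2, B) (Function('c')(B, g) = Add(0, Mul(B, 2)) = Add(0, Mul(2, B)) = Mul(2, B))
Add(Add(5366, -13102), Mul(-1, Mul(Function('c')(1, 6), h))) = Add(Add(5366, -13102), Mul(-1, Mul(Mul(2, 1), 40))) = Add(-7736, Mul(-1, Mul(2, 40))) = Add(-7736, Mul(-1, 80)) = Add(-7736, -80) = -7816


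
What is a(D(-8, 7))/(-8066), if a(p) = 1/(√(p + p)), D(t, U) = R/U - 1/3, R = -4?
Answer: I*√798/306508 ≈ 9.2164e-5*I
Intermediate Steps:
D(t, U) = -⅓ - 4/U (D(t, U) = -4/U - 1/3 = -4/U - 1*⅓ = -4/U - ⅓ = -⅓ - 4/U)
a(p) = √2/(2*√p) (a(p) = 1/(√(2*p)) = 1/(√2*√p) = √2/(2*√p))
a(D(-8, 7))/(-8066) = (√2/(2*√((⅓)*(-12 - 1*7)/7)))/(-8066) = (√2/(2*√((⅓)*(⅐)*(-12 - 7))))*(-1/8066) = (√2/(2*√((⅓)*(⅐)*(-19))))*(-1/8066) = (√2/(2*√(-19/21)))*(-1/8066) = (√2*(-I*√399/19)/2)*(-1/8066) = -I*√798/38*(-1/8066) = I*√798/306508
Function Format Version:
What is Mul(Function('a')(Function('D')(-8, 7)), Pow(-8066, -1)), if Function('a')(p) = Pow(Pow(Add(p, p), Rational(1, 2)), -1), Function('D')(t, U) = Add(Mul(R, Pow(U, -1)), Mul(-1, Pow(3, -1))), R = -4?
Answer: Mul(Rational(1, 306508), I, Pow(798, Rational(1, 2))) ≈ Mul(9.2164e-5, I)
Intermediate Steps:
Function('D')(t, U) = Add(Rational(-1, 3), Mul(-4, Pow(U, -1))) (Function('D')(t, U) = Add(Mul(-4, Pow(U, -1)), Mul(-1, Pow(3, -1))) = Add(Mul(-4, Pow(U, -1)), Mul(-1, Rational(1, 3))) = Add(Mul(-4, Pow(U, -1)), Rational(-1, 3)) = Add(Rational(-1, 3), Mul(-4, Pow(U, -1))))
Function('a')(p) = Mul(Rational(1, 2), Pow(2, Rational(1, 2)), Pow(p, Rational(-1, 2))) (Function('a')(p) = Pow(Pow(Mul(2, p), Rational(1, 2)), -1) = Pow(Mul(Pow(2, Rational(1, 2)), Pow(p, Rational(1, 2))), -1) = Mul(Rational(1, 2), Pow(2, Rational(1, 2)), Pow(p, Rational(-1, 2))))
Mul(Function('a')(Function('D')(-8, 7)), Pow(-8066, -1)) = Mul(Mul(Rational(1, 2), Pow(2, Rational(1, 2)), Pow(Mul(Rational(1, 3), Pow(7, -1), Add(-12, Mul(-1, 7))), Rational(-1, 2))), Pow(-8066, -1)) = Mul(Mul(Rational(1, 2), Pow(2, Rational(1, 2)), Pow(Mul(Rational(1, 3), Rational(1, 7), Add(-12, -7)), Rational(-1, 2))), Rational(-1, 8066)) = Mul(Mul(Rational(1, 2), Pow(2, Rational(1, 2)), Pow(Mul(Rational(1, 3), Rational(1, 7), -19), Rational(-1, 2))), Rational(-1, 8066)) = Mul(Mul(Rational(1, 2), Pow(2, Rational(1, 2)), Pow(Rational(-19, 21), Rational(-1, 2))), Rational(-1, 8066)) = Mul(Mul(Rational(1, 2), Pow(2, Rational(1, 2)), Mul(Rational(-1, 19), I, Pow(399, Rational(1, 2)))), Rational(-1, 8066)) = Mul(Mul(Rational(-1, 38), I, Pow(798, Rational(1, 2))), Rational(-1, 8066)) = Mul(Rational(1, 306508), I, Pow(798, Rational(1, 2)))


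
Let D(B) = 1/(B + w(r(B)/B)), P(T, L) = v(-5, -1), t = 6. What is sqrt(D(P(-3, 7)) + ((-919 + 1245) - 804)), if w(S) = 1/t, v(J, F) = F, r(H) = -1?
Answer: 2*I*sqrt(2995)/5 ≈ 21.891*I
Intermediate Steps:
P(T, L) = -1
w(S) = 1/6
D(B) = 1/(1/6 + B) (D(B) = 1/(B + 1/6) = 1/(1/6 + B))
sqrt(D(P(-3, 7)) + ((-919 + 1245) - 804)) = sqrt(6/(1 + 6*(-1)) + ((-919 + 1245) - 804)) = sqrt(6/(1 - 6) + (326 - 804)) = sqrt(6/(-5) - 478) = sqrt(6*(-1/5) - 478) = sqrt(-6/5 - 478) = sqrt(-2396/5) = 2*I*sqrt(2995)/5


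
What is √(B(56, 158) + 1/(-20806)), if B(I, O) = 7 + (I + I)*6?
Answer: 3*√32659115782/20806 ≈ 26.058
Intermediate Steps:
B(I, O) = 7 + 12*I (B(I, O) = 7 + (2*I)*6 = 7 + 12*I)
√(B(56, 158) + 1/(-20806)) = √((7 + 12*56) + 1/(-20806)) = √((7 + 672) - 1/20806) = √(679 - 1/20806) = √(14127273/20806) = 3*√32659115782/20806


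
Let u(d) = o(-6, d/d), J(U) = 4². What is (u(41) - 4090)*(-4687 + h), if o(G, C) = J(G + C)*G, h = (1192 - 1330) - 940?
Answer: 24132290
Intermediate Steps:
h = -1078 (h = -138 - 940 = -1078)
J(U) = 16
o(G, C) = 16*G
u(d) = -96 (u(d) = 16*(-6) = -96)
(u(41) - 4090)*(-4687 + h) = (-96 - 4090)*(-4687 - 1078) = -4186*(-5765) = 24132290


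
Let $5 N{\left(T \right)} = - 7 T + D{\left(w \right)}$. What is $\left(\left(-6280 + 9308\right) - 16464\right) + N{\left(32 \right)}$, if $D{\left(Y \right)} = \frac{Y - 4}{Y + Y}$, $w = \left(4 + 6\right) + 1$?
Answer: $- \frac{1482881}{110} \approx -13481.0$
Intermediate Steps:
$w = 11$ ($w = 10 + 1 = 11$)
$D{\left(Y \right)} = \frac{-4 + Y}{2 Y}$
$N{\left(T \right)} = \frac{7}{110} - \frac{7 T}{5}$ ($N{\left(T \right)} = \frac{- 7 T + \frac{-4 + 11}{2 \cdot 11}}{5} = \frac{- 7 T + \frac{1}{2} \cdot \frac{1}{11} \cdot 7}{5} = \frac{- 7 T + \frac{7}{22}}{5} = \frac{\frac{7}{22} - 7 T}{5} = \frac{7}{110} - \frac{7 T}{5}$)
$\left(\left(-6280 + 9308\right) - 16464\right) + N{\left(32 \right)} = \left(\left(-6280 + 9308\right) - 16464\right) + \left(\frac{7}{110} - \frac{224}{5}\right) = \left(3028 - 16464\right) + \left(\frac{7}{110} - \frac{224}{5}\right) = -13436 - \frac{4921}{110} = - \frac{1482881}{110}$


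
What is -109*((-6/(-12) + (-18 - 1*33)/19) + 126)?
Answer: -512845/38 ≈ -13496.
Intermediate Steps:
-109*((-6/(-12) + (-18 - 1*33)/19) + 126) = -109*((-6*(-1/12) + (-18 - 33)*(1/19)) + 126) = -109*((½ - 51*1/19) + 126) = -109*((½ - 51/19) + 126) = -109*(-83/38 + 126) = -109*4705/38 = -512845/38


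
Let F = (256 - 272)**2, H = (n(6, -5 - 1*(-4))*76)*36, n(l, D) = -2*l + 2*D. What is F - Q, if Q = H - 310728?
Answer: 349288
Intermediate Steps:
H = -38304 (H = ((-2*6 + 2*(-5 - 1*(-4)))*76)*36 = ((-12 + 2*(-5 + 4))*76)*36 = ((-12 + 2*(-1))*76)*36 = ((-12 - 2)*76)*36 = -14*76*36 = -1064*36 = -38304)
F = 256 (F = (-16)**2 = 256)
Q = -349032 (Q = -38304 - 310728 = -349032)
F - Q = 256 - 1*(-349032) = 256 + 349032 = 349288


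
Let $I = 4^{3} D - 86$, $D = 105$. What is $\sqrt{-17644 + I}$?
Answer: $i \sqrt{11010} \approx 104.93 i$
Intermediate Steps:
$I = 6634$ ($I = 4^{3} \cdot 105 - 86 = 64 \cdot 105 - 86 = 6720 - 86 = 6634$)
$\sqrt{-17644 + I} = \sqrt{-17644 + 6634} = \sqrt{-11010} = i \sqrt{11010}$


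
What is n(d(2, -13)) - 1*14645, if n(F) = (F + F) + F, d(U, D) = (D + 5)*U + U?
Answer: -14687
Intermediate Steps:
d(U, D) = U + U*(5 + D) (d(U, D) = (5 + D)*U + U = U*(5 + D) + U = U + U*(5 + D))
n(F) = 3*F (n(F) = 2*F + F = 3*F)
n(d(2, -13)) - 1*14645 = 3*(2*(6 - 13)) - 1*14645 = 3*(2*(-7)) - 14645 = 3*(-14) - 14645 = -42 - 14645 = -14687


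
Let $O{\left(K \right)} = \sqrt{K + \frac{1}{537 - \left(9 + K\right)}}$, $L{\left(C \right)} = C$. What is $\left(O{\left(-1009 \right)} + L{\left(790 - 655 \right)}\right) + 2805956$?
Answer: $2806091 + \frac{4 i \sqrt{148976799}}{1537} \approx 2.8061 \cdot 10^{6} + 31.765 i$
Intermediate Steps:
$O{\left(K \right)} = \sqrt{K + \frac{1}{528 - K}}$
$\left(O{\left(-1009 \right)} + L{\left(790 - 655 \right)}\right) + 2805956 = \left(\sqrt{\frac{-1 - 1009 \left(-528 - 1009\right)}{-528 - 1009}} + \left(790 - 655\right)\right) + 2805956 = \left(\sqrt{\frac{-1 - -1550833}{-1537}} + 135\right) + 2805956 = \left(\sqrt{- \frac{-1 + 1550833}{1537}} + 135\right) + 2805956 = \left(\sqrt{\left(- \frac{1}{1537}\right) 1550832} + 135\right) + 2805956 = \left(\sqrt{- \frac{1550832}{1537}} + 135\right) + 2805956 = \left(\frac{4 i \sqrt{148976799}}{1537} + 135\right) + 2805956 = \left(135 + \frac{4 i \sqrt{148976799}}{1537}\right) + 2805956 = 2806091 + \frac{4 i \sqrt{148976799}}{1537}$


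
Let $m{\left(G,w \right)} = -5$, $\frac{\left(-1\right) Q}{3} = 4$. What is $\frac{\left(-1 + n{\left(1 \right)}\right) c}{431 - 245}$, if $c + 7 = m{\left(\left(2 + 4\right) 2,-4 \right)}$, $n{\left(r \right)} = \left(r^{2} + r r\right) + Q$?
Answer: $\frac{22}{31} \approx 0.70968$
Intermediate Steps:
$Q = -12$ ($Q = \left(-3\right) 4 = -12$)
$n{\left(r \right)} = -12 + 2 r^{2}$ ($n{\left(r \right)} = \left(r^{2} + r r\right) - 12 = \left(r^{2} + r^{2}\right) - 12 = 2 r^{2} - 12 = -12 + 2 r^{2}$)
$c = -12$ ($c = -7 - 5 = -12$)
$\frac{\left(-1 + n{\left(1 \right)}\right) c}{431 - 245} = \frac{\left(-1 - \left(12 - 2 \cdot 1^{2}\right)\right) \left(-12\right)}{431 - 245} = \frac{\left(-1 + \left(-12 + 2 \cdot 1\right)\right) \left(-12\right)}{186} = \frac{\left(-1 + \left(-12 + 2\right)\right) \left(-12\right)}{186} = \frac{\left(-1 - 10\right) \left(-12\right)}{186} = \frac{\left(-11\right) \left(-12\right)}{186} = \frac{1}{186} \cdot 132 = \frac{22}{31}$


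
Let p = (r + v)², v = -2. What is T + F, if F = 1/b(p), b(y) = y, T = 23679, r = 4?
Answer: 94717/4 ≈ 23679.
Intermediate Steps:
p = 4 (p = (4 - 2)² = 2² = 4)
F = ¼ (F = 1/4 = ¼ ≈ 0.25000)
T + F = 23679 + ¼ = 94717/4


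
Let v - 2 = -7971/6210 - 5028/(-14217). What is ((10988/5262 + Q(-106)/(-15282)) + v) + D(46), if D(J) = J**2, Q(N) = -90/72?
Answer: 61913839684132669/29216240381160 ≈ 2119.2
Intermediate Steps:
Q(N) = -5/4 (Q(N) = -90*1/72 = -5/4)
v = 10497257/9809730 (v = 2 + (-7971/6210 - 5028/(-14217)) = 2 + (-7971*1/6210 - 5028*(-1/14217)) = 2 + (-2657/2070 + 1676/4739) = 2 - 9122203/9809730 = 10497257/9809730 ≈ 1.0701)
((10988/5262 + Q(-106)/(-15282)) + v) + D(46) = ((10988/5262 - 5/4/(-15282)) + 10497257/9809730) + 46**2 = ((10988*(1/5262) - 5/4*(-1/15282)) + 10497257/9809730) + 2116 = ((5494/2631 + 5/61128) + 10497257/9809730) + 2116 = (111950129/53609256 + 10497257/9809730) + 2116 = 92275037598109/29216240381160 + 2116 = 61913839684132669/29216240381160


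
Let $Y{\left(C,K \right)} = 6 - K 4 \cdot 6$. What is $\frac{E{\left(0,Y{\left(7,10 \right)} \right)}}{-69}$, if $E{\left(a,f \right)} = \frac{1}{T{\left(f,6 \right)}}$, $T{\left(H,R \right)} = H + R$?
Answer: $\frac{1}{98946} \approx 1.0107 \cdot 10^{-5}$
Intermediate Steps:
$Y{\left(C,K \right)} = - 144 K$ ($Y{\left(C,K \right)} = 6 \left(- 4 K\right) 6 = - 24 K 6 = - 144 K$)
$E{\left(a,f \right)} = \frac{1}{6 + f}$ ($E{\left(a,f \right)} = \frac{1}{f + 6} = \frac{1}{6 + f}$)
$\frac{E{\left(0,Y{\left(7,10 \right)} \right)}}{-69} = \frac{1}{\left(6 - 1440\right) \left(-69\right)} = \frac{1}{6 - 1440} \left(- \frac{1}{69}\right) = \frac{1}{-1434} \left(- \frac{1}{69}\right) = \left(- \frac{1}{1434}\right) \left(- \frac{1}{69}\right) = \frac{1}{98946}$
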